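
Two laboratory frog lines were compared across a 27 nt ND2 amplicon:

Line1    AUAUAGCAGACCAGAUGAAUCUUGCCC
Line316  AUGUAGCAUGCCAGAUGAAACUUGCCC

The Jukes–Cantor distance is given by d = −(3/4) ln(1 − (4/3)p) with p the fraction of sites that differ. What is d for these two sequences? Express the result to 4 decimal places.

Differing sites — 3:A/G; 9:G/U; 10:A/G; 20:U/A.
p = 4/27 = 0.148148.
d = −0.75 · ln(1 − (4/3)·0.148148) = −0.75 · ln(0.802469) = −0.75 · (-0.220062) = 0.1650.

0.1650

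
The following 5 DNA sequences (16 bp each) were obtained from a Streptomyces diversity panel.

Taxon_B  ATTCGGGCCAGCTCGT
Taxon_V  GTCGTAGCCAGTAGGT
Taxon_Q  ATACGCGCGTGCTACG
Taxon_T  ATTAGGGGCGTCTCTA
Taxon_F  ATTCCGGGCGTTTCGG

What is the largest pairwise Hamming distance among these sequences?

Pairwise Hamming distances:
  Taxon_B vs Taxon_V: 8
  Taxon_B vs Taxon_Q: 7
  Taxon_B vs Taxon_T: 6
  Taxon_B vs Taxon_F: 6
  Taxon_V vs Taxon_Q: 12
  Taxon_V vs Taxon_T: 13
  Taxon_V vs Taxon_F: 11
  Taxon_Q vs Taxon_T: 10
  Taxon_Q vs Taxon_F: 10
  Taxon_T vs Taxon_F: 5
The largest is 13, between Taxon_V and Taxon_T.

13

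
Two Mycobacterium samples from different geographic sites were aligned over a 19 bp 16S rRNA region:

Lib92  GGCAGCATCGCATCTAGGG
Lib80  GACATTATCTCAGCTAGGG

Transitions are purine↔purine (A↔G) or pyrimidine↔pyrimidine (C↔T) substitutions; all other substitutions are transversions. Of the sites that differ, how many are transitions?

2

Mismatches occur at site 2 (G↔A, transition), site 5 (G↔T, transversion), site 6 (C↔T, transition), site 10 (G↔T, transversion), site 13 (T↔G, transversion).
Of the 5 differences, 2 transitions and 3 transversions, so the answer is 2.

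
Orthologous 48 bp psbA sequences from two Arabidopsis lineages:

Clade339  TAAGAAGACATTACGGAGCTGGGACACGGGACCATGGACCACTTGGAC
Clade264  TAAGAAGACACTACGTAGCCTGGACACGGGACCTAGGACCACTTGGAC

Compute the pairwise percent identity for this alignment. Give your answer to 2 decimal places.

The sequences differ at positions 11 (T/C), 16 (G/T), 20 (T/C), 21 (G/T), 34 (A/T), 35 (T/A).
42 of the 48 sites match, so the percent identity is 42/48 × 100 = 87.50%.

87.50%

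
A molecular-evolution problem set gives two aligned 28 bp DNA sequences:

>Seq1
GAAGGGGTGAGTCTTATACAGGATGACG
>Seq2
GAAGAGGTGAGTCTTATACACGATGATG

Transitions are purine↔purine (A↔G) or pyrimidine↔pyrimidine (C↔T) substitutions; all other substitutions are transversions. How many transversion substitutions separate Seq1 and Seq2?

1

Differing sites — 5:G/A (Ti); 21:G/C (Tv); 27:C/T (Ti).
Of the 3 differences, 2 transitions and 1 transversion, so the answer is 1.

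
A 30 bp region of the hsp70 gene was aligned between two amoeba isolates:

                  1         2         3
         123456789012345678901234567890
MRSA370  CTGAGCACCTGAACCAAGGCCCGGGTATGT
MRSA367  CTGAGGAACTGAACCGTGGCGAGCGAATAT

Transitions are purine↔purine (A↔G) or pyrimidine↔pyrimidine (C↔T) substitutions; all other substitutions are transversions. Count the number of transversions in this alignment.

Differing sites — 6:C/G (Tv); 8:C/A (Tv); 16:A/G (Ti); 17:A/T (Tv); 21:C/G (Tv); 22:C/A (Tv); 24:G/C (Tv); 26:T/A (Tv); 29:G/A (Ti).
Of the 9 differences, 2 transitions and 7 transversions, so the answer is 7.

7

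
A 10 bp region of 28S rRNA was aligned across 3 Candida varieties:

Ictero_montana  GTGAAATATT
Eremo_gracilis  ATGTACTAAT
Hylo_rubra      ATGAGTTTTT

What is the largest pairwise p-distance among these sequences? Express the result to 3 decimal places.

0.500

Pairwise Hamming distances:
  Ictero_montana vs Eremo_gracilis: 4
  Ictero_montana vs Hylo_rubra: 4
  Eremo_gracilis vs Hylo_rubra: 5
The largest is 5 mismatches, between Eremo_gracilis and Hylo_rubra; p = 5/10 = 0.500.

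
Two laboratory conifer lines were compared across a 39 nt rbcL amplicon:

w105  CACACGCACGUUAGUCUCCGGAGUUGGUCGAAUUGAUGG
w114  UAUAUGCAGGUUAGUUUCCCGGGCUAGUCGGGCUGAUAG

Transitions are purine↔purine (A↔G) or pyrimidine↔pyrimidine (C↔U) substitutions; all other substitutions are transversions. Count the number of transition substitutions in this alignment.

The sequences differ at positions 1 (C/U, transition), 3 (C/U, transition), 5 (C/U, transition), 9 (C/G, transversion), 16 (C/U, transition), 20 (G/C, transversion), 22 (A/G, transition), 24 (U/C, transition), 26 (G/A, transition), 31 (A/G, transition), 32 (A/G, transition), 33 (U/C, transition), 38 (G/A, transition).
Of the 13 differences, 11 transitions and 2 transversions, so the answer is 11.

11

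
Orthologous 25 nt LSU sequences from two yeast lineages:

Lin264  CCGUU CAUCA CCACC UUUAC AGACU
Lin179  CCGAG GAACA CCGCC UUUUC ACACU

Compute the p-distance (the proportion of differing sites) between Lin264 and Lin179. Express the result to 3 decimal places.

0.280

Differing sites — 4:U/A; 5:U/G; 6:C/G; 8:U/A; 13:A/G; 19:A/U; 22:G/C.
There are 7 differences over 25 sites, so p = 7/25 = 0.280.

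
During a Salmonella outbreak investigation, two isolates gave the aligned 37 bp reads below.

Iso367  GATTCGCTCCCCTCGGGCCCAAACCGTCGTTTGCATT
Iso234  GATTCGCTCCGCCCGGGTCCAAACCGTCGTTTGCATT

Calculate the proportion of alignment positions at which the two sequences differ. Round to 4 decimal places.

Differing sites — 11:C/G; 13:T/C; 18:C/T.
There are 3 differences over 37 sites, so p = 3/37 = 0.0811.

0.0811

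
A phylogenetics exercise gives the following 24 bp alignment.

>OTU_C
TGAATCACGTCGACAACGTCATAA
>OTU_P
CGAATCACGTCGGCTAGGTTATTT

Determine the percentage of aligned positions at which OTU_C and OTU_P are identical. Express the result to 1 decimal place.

70.8%

Mismatches occur at site 1 (T↔C), site 13 (A↔G), site 15 (A↔T), site 17 (C↔G), site 20 (C↔T), site 23 (A↔T), site 24 (A↔T).
17 of the 24 sites match, so the percent identity is 17/24 × 100 = 70.8%.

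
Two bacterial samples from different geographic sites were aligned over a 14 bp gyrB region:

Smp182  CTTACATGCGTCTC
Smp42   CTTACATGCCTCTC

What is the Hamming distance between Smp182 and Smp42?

The sequences differ at position 10 (G/C).
That gives 1 mismatch out of 14 aligned sites, so the Hamming distance is 1.

1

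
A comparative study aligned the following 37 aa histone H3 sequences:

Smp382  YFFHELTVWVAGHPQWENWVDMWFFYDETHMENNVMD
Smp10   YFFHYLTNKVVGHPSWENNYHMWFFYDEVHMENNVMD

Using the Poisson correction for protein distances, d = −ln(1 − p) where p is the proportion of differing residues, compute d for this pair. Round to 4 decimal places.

Differing sites — 5:E/Y; 8:V/N; 9:W/K; 11:A/V; 15:Q/S; 19:W/N; 20:V/Y; 21:D/H; 29:T/V.
p = 9/37 = 0.243243.
d = −ln(1 − 0.243243) = −ln(0.756757) = 0.2787.

0.2787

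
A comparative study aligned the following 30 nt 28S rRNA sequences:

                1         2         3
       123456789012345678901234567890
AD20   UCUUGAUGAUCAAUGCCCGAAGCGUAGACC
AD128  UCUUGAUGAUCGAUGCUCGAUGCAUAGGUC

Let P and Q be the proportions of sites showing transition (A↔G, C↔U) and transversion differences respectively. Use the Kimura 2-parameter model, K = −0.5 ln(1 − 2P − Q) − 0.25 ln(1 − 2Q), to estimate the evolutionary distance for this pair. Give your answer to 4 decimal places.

The sequences differ at positions 12 (A/G, transition), 17 (C/U, transition), 21 (A/U, transversion), 24 (G/A, transition), 28 (A/G, transition), 29 (C/U, transition).
Of the 6 differences, 5 transitions and 1 transversion over 30 sites: P = 5/30 = 0.166667, Q = 1/30 = 0.033333.
d = −0.5·ln(0.633333) − 0.25·ln(0.933334) = −0.5·(-0.456759) − 0.25·(-0.068992) = 0.2456.

0.2456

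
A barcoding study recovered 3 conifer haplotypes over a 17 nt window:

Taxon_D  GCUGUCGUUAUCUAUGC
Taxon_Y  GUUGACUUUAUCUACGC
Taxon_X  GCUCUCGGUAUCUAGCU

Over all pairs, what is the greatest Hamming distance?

Pairwise Hamming distances:
  Taxon_D vs Taxon_Y: 4
  Taxon_D vs Taxon_X: 5
  Taxon_Y vs Taxon_X: 8
The largest is 8, between Taxon_Y and Taxon_X.

8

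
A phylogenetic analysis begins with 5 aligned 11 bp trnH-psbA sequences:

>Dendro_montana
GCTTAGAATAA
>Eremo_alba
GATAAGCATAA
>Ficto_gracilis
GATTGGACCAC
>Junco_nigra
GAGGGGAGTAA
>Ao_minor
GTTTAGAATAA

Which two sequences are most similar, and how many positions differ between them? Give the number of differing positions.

Pairwise Hamming distances:
  Dendro_montana vs Eremo_alba: 3
  Dendro_montana vs Ficto_gracilis: 5
  Dendro_montana vs Junco_nigra: 5
  Dendro_montana vs Ao_minor: 1
  Eremo_alba vs Ficto_gracilis: 6
  Eremo_alba vs Junco_nigra: 5
  Eremo_alba vs Ao_minor: 3
  Ficto_gracilis vs Junco_nigra: 5
  Ficto_gracilis vs Ao_minor: 5
  Junco_nigra vs Ao_minor: 5
The smallest is 1, between Dendro_montana and Ao_minor.

1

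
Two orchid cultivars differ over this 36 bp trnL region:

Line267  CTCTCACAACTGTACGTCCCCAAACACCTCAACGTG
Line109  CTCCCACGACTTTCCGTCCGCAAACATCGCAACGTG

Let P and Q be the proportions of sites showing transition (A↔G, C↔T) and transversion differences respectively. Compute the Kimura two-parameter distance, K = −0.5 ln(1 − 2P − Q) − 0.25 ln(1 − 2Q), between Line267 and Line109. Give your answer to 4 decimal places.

Mismatches occur at site 4 (T↔C, transition), site 8 (A↔G, transition), site 12 (G↔T, transversion), site 14 (A↔C, transversion), site 20 (C↔G, transversion), site 27 (C↔T, transition), site 29 (T↔G, transversion).
Of the 7 differences, 3 transitions and 4 transversions over 36 sites: P = 3/36 = 0.083333, Q = 4/36 = 0.111111.
d = −0.5·ln(0.722223) − 0.25·ln(0.777778) = −0.5·(-0.325421) − 0.25·(-0.251314) = 0.2255.

0.2255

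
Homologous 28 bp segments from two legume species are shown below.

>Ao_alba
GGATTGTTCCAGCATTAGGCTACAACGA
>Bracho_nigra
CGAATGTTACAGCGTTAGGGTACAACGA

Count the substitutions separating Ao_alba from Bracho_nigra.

5

The sequences differ at positions 1 (G/C), 4 (T/A), 9 (C/A), 14 (A/G), 20 (C/G).
That gives 5 mismatches out of 28 aligned sites, so the Hamming distance is 5.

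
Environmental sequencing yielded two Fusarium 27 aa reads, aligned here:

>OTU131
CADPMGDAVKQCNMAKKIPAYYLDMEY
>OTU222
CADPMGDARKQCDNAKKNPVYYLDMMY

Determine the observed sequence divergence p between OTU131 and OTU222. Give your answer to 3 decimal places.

0.222

The sequences differ at positions 9 (V/R), 13 (N/D), 14 (M/N), 18 (I/N), 20 (A/V), 26 (E/M).
There are 6 differences over 27 sites, so p = 6/27 = 0.222.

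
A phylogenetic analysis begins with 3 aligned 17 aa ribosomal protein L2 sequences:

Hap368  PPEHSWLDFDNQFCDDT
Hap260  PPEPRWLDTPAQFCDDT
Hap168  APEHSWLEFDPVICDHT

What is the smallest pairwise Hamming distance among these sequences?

Pairwise Hamming distances:
  Hap368 vs Hap260: 5
  Hap368 vs Hap168: 6
  Hap260 vs Hap168: 10
The smallest is 5, between Hap368 and Hap260.

5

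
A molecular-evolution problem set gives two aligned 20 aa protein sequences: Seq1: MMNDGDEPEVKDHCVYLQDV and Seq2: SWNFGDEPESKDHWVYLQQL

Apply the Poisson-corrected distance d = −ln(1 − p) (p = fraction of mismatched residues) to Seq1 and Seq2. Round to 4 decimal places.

0.4308

Mismatches occur at site 1 (M↔S), site 2 (M↔W), site 4 (D↔F), site 10 (V↔S), site 14 (C↔W), site 19 (D↔Q), site 20 (V↔L).
p = 7/20 = 0.350000.
d = −ln(1 − 0.350000) = −ln(0.650000) = 0.4308.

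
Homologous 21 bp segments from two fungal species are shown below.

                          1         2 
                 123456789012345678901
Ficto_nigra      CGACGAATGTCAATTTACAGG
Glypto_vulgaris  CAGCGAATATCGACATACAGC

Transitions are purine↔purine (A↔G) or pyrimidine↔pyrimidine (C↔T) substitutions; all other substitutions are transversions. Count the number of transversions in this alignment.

Mismatches occur at site 2 (G/A, transition), site 3 (A/G, transition), site 9 (G/A, transition), site 12 (A/G, transition), site 14 (T/C, transition), site 15 (T/A, transversion), site 21 (G/C, transversion).
Of the 7 differences, 5 transitions and 2 transversions, so the answer is 2.

2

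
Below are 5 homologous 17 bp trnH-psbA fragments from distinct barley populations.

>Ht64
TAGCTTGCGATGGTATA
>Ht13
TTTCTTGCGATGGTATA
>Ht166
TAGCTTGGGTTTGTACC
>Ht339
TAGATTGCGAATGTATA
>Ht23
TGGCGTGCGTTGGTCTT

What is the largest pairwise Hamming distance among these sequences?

Pairwise Hamming distances:
  Ht64 vs Ht13: 2
  Ht64 vs Ht166: 5
  Ht64 vs Ht339: 3
  Ht64 vs Ht23: 5
  Ht13 vs Ht166: 7
  Ht13 vs Ht339: 5
  Ht13 vs Ht23: 6
  Ht166 vs Ht339: 6
  Ht166 vs Ht23: 7
  Ht339 vs Ht23: 8
The largest is 8, between Ht339 and Ht23.

8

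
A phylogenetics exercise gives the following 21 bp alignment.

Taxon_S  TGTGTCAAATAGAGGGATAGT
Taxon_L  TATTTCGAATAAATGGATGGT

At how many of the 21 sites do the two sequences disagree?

Mismatches occur at site 2 (G/A), site 4 (G/T), site 7 (A/G), site 12 (G/A), site 14 (G/T), site 19 (A/G).
That gives 6 mismatches out of 21 aligned sites, so the Hamming distance is 6.

6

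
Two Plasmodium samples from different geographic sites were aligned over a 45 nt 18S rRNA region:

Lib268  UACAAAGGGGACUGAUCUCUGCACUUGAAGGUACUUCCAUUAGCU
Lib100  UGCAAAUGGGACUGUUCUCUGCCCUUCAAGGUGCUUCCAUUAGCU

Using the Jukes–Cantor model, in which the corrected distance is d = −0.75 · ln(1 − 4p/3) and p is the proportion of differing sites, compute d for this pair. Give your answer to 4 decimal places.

Differing sites — 2:A/G; 7:G/U; 15:A/U; 23:A/C; 27:G/C; 33:A/G.
p = 6/45 = 0.133333.
d = −0.75 · ln(1 − (4/3)·0.133333) = −0.75 · ln(0.822223) = −0.75 · (-0.195744) = 0.1468.

0.1468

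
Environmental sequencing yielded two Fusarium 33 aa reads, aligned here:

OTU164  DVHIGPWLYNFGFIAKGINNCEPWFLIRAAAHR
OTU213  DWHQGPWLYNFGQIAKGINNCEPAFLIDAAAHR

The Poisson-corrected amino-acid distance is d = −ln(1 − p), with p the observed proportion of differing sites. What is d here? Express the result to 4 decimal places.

0.1643

Mismatches occur at site 2 (V↔W), site 4 (I↔Q), site 13 (F↔Q), site 24 (W↔A), site 28 (R↔D).
p = 5/33 = 0.151515.
d = −ln(1 − 0.151515) = −ln(0.848485) = 0.1643.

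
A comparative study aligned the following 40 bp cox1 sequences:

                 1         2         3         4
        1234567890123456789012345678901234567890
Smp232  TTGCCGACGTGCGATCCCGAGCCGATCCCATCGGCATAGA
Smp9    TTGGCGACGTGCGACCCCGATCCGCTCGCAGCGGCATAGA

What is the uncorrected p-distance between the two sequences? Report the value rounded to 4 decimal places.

0.1500

Mismatches occur at site 4 (C→G), site 15 (T→C), site 21 (G→T), site 25 (A→C), site 28 (C→G), site 31 (T→G).
There are 6 differences over 40 sites, so p = 6/40 = 0.1500.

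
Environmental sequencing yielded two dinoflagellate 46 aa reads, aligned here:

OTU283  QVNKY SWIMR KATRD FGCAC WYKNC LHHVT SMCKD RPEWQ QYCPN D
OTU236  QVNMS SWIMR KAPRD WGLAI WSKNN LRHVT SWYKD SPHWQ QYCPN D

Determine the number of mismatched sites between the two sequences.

13

Differing sites — 4:K/M; 5:Y/S; 13:T/P; 16:F/W; 18:C/L; 20:C/I; 22:Y/S; 25:C/N; 27:H/R; 32:M/W; 33:C/Y; 36:R/S; 38:E/H.
That gives 13 mismatches out of 46 aligned sites, so the Hamming distance is 13.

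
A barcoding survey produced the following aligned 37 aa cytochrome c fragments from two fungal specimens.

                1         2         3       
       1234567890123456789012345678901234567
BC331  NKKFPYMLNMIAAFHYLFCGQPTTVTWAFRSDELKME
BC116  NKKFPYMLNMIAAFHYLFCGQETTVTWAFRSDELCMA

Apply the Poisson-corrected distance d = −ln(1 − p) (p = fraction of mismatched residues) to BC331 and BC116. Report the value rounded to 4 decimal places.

The sequences differ at positions 22 (P/E), 35 (K/C), 37 (E/A).
p = 3/37 = 0.081081.
d = −ln(1 − 0.081081) = −ln(0.918919) = 0.0846.

0.0846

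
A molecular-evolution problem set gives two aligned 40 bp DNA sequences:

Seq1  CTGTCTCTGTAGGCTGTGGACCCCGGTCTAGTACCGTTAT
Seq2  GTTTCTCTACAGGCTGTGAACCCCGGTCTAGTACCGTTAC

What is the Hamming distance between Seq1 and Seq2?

6

Mismatches occur at site 1 (C→G), site 3 (G→T), site 9 (G→A), site 10 (T→C), site 19 (G→A), site 40 (T→C).
That gives 6 mismatches out of 40 aligned sites, so the Hamming distance is 6.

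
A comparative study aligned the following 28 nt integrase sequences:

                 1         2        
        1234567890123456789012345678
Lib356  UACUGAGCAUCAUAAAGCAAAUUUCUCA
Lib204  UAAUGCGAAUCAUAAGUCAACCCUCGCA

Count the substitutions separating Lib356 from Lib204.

9

Differing sites — 3:C/A; 6:A/C; 8:C/A; 16:A/G; 17:G/U; 21:A/C; 22:U/C; 23:U/C; 26:U/G.
That gives 9 mismatches out of 28 aligned sites, so the Hamming distance is 9.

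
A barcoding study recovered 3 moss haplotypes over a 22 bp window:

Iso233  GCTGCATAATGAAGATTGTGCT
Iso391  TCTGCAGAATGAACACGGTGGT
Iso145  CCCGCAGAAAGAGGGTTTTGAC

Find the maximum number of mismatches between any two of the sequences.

Pairwise Hamming distances:
  Iso233 vs Iso391: 6
  Iso233 vs Iso145: 9
  Iso391 vs Iso145: 11
The largest is 11, between Iso391 and Iso145.

11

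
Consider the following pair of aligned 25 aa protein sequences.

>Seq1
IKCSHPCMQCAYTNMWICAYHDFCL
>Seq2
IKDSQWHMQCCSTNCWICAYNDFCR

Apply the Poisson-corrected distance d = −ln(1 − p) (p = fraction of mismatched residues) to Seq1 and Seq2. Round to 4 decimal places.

0.4463

The sequences differ at positions 3 (C/D), 5 (H/Q), 6 (P/W), 7 (C/H), 11 (A/C), 12 (Y/S), 15 (M/C), 21 (H/N), 25 (L/R).
p = 9/25 = 0.360000.
d = −ln(1 − 0.360000) = −ln(0.640000) = 0.4463.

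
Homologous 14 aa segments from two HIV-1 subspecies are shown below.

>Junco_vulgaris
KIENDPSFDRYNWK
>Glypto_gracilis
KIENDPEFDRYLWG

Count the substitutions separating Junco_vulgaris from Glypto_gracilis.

Differing sites — 7:S/E; 12:N/L; 14:K/G.
That gives 3 mismatches out of 14 aligned sites, so the Hamming distance is 3.

3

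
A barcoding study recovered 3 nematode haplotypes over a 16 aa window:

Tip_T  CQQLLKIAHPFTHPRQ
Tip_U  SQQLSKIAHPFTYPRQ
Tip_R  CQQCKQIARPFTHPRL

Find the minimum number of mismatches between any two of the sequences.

Pairwise Hamming distances:
  Tip_T vs Tip_U: 3
  Tip_T vs Tip_R: 5
  Tip_U vs Tip_R: 7
The smallest is 3, between Tip_T and Tip_U.

3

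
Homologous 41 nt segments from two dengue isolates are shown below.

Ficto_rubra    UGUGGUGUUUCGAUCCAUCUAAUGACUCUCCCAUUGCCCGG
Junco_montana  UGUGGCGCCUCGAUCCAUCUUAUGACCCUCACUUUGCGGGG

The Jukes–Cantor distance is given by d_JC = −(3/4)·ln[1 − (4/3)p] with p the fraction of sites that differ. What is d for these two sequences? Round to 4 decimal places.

0.2597

Mismatches occur at site 6 (U↔C), site 8 (U↔C), site 9 (U↔C), site 21 (A↔U), site 27 (U↔C), site 31 (C↔A), site 33 (A↔U), site 38 (C↔G), site 39 (C↔G).
p = 9/41 = 0.219512.
d = −0.75 · ln(1 − (4/3)·0.219512) = −0.75 · ln(0.707317) = −0.75 · (-0.346276) = 0.2597.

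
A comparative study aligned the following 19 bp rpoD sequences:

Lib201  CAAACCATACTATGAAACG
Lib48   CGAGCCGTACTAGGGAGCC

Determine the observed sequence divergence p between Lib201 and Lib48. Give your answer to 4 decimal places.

Mismatches occur at site 2 (A/G), site 4 (A/G), site 7 (A/G), site 13 (T/G), site 15 (A/G), site 17 (A/G), site 19 (G/C).
There are 7 differences over 19 sites, so p = 7/19 = 0.3684.

0.3684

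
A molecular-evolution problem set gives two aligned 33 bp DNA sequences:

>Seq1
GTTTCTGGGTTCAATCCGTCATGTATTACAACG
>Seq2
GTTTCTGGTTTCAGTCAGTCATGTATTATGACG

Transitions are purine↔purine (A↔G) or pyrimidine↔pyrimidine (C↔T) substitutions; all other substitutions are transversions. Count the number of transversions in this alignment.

Differing sites — 9:G/T (Tv); 14:A/G (Ti); 17:C/A (Tv); 29:C/T (Ti); 30:A/G (Ti).
Of the 5 differences, 3 transitions and 2 transversions, so the answer is 2.

2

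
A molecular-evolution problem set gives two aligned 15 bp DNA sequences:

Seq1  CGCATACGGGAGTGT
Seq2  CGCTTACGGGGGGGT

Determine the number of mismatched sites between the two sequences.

3

The sequences differ at positions 4 (A/T), 11 (A/G), 13 (T/G).
That gives 3 mismatches out of 15 aligned sites, so the Hamming distance is 3.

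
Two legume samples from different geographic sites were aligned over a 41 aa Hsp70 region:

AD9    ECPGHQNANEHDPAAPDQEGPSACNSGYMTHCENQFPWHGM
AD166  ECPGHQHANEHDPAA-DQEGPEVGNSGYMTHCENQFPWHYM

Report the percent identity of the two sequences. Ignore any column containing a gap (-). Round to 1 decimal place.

87.5%

Excluding the 1 gap column leaves 40 comparable sites.
The sequences differ at positions 7 (N/H), 22 (S/E), 23 (A/V), 24 (C/G), 40 (G/Y).
35 of the 40 comparable sites match, so the percent identity is 35/40 × 100 = 87.5%.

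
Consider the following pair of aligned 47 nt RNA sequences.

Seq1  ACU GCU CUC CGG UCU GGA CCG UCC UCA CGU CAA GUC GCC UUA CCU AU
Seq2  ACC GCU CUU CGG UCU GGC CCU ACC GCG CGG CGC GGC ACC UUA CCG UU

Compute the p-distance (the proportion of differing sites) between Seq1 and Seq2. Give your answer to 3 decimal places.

0.298

Mismatches occur at site 3 (U/C), site 9 (C/U), site 18 (A/C), site 21 (G/U), site 22 (U/A), site 25 (U/G), site 27 (A/G), site 30 (U/G), site 32 (A/G), site 33 (A/C), site 35 (U/G), site 37 (G/A), site 45 (U/G), site 46 (A/U).
There are 14 differences over 47 sites, so p = 14/47 = 0.298.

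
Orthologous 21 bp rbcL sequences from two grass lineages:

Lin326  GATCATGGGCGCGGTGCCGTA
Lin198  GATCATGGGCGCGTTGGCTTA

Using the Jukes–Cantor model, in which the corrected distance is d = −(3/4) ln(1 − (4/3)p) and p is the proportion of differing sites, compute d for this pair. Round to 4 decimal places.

0.1585

Mismatches occur at site 14 (G↔T), site 17 (C↔G), site 19 (G↔T).
p = 3/21 = 0.142857.
d = −0.75 · ln(1 − (4/3)·0.142857) = −0.75 · ln(0.809524) = −0.75 · (-0.211309) = 0.1585.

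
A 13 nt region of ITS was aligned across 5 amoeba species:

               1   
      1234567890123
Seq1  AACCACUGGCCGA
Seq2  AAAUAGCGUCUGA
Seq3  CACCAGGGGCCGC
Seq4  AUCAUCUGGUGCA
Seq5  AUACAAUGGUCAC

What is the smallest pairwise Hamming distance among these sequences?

4

Pairwise Hamming distances:
  Seq1 vs Seq2: 6
  Seq1 vs Seq3: 4
  Seq1 vs Seq4: 6
  Seq1 vs Seq5: 6
  Seq2 vs Seq3: 7
  Seq2 vs Seq4: 10
  Seq2 vs Seq5: 9
  Seq3 vs Seq4: 10
  Seq3 vs Seq5: 7
  Seq4 vs Seq5: 7
The smallest is 4, between Seq1 and Seq3.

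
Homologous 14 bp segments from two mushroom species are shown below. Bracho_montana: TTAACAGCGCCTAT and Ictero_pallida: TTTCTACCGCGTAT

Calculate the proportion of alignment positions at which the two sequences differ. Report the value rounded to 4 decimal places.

Mismatches occur at site 3 (A↔T), site 4 (A↔C), site 5 (C↔T), site 7 (G↔C), site 11 (C↔G).
There are 5 differences over 14 sites, so p = 5/14 = 0.3571.

0.3571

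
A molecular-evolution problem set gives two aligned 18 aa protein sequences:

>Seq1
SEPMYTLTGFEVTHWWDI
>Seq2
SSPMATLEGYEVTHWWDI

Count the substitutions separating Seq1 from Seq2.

4

The sequences differ at positions 2 (E/S), 5 (Y/A), 8 (T/E), 10 (F/Y).
That gives 4 mismatches out of 18 aligned sites, so the Hamming distance is 4.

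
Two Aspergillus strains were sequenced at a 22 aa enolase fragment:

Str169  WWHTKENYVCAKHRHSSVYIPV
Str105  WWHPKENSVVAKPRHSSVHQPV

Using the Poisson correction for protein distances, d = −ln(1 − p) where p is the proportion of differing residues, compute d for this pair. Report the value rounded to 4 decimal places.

The sequences differ at positions 4 (T/P), 8 (Y/S), 10 (C/V), 13 (H/P), 19 (Y/H), 20 (I/Q).
p = 6/22 = 0.272727.
d = −ln(1 − 0.272727) = −ln(0.727273) = 0.3185.

0.3185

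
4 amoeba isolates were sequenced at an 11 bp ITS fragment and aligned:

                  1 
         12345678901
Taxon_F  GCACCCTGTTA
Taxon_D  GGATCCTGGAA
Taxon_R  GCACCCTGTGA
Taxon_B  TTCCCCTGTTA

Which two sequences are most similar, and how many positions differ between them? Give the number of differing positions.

1

Pairwise Hamming distances:
  Taxon_F vs Taxon_D: 4
  Taxon_F vs Taxon_R: 1
  Taxon_F vs Taxon_B: 3
  Taxon_D vs Taxon_R: 4
  Taxon_D vs Taxon_B: 6
  Taxon_R vs Taxon_B: 4
The smallest is 1, between Taxon_F and Taxon_R.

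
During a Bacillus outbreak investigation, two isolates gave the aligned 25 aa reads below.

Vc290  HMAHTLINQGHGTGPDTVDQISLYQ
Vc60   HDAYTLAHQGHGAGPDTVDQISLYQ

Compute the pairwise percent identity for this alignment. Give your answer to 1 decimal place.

The sequences differ at positions 2 (M/D), 4 (H/Y), 7 (I/A), 8 (N/H), 13 (T/A).
20 of the 25 sites match, so the percent identity is 20/25 × 100 = 80.0%.

80.0%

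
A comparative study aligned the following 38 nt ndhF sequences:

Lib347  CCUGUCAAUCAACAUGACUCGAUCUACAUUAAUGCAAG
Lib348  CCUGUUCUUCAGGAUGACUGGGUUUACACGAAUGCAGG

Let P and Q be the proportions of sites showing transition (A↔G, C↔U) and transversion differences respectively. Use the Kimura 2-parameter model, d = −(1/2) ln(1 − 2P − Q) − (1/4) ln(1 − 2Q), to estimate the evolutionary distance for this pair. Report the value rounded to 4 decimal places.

Differing sites — 6:C/U (Ti); 7:A/C (Tv); 8:A/U (Tv); 12:A/G (Ti); 13:C/G (Tv); 20:C/G (Tv); 22:A/G (Ti); 24:C/U (Ti); 29:U/C (Ti); 30:U/G (Tv); 37:A/G (Ti).
Of the 11 differences, 6 transitions and 5 transversions over 38 sites: P = 6/38 = 0.157895, Q = 5/38 = 0.131579.
d = −0.5·ln(0.552631) − 0.25·ln(0.736842) = −0.5·(-0.593065) − 0.25·(-0.305382) = 0.3729.

0.3729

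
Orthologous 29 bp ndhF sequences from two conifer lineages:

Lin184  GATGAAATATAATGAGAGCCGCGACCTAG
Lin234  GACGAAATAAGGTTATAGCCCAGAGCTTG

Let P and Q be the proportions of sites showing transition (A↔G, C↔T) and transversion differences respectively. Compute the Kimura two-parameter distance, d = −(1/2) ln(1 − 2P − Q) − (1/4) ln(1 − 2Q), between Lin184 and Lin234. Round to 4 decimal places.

The sequences differ at positions 3 (T/C, transition), 10 (T/A, transversion), 11 (A/G, transition), 12 (A/G, transition), 14 (G/T, transversion), 16 (G/T, transversion), 21 (G/C, transversion), 22 (C/A, transversion), 25 (C/G, transversion), 28 (A/T, transversion).
Of the 10 differences, 3 transitions and 7 transversions over 29 sites: P = 3/29 = 0.103448, Q = 7/29 = 0.241379.
d = −0.5·ln(0.551725) − 0.25·ln(0.517242) = −0.5·(-0.594706) − 0.25·(-0.659244) = 0.4622.

0.4622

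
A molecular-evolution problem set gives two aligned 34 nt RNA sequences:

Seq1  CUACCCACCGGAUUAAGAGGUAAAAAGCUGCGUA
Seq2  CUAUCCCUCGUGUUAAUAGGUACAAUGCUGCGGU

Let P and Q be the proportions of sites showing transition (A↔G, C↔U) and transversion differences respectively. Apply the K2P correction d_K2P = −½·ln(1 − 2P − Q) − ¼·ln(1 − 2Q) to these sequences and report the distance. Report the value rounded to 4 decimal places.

Mismatches occur at site 4 (C↔U, transition), site 7 (A↔C, transversion), site 8 (C↔U, transition), site 11 (G↔U, transversion), site 12 (A↔G, transition), site 17 (G↔U, transversion), site 23 (A↔C, transversion), site 26 (A↔U, transversion), site 33 (U↔G, transversion), site 34 (A↔U, transversion).
Of the 10 differences, 3 transitions and 7 transversions over 34 sites: P = 3/34 = 0.088235, Q = 7/34 = 0.205882.
d = −0.5·ln(0.617648) − 0.25·ln(0.588236) = −0.5·(-0.481837) − 0.25·(-0.530627) = 0.3736.

0.3736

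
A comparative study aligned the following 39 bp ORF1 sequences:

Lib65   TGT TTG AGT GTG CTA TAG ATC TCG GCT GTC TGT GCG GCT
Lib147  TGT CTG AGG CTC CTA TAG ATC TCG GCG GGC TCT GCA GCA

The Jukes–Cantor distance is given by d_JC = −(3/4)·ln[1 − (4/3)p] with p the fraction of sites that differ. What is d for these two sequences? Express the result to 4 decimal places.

0.2758

The sequences differ at positions 4 (T/C), 9 (T/G), 10 (G/C), 12 (G/C), 27 (T/G), 29 (T/G), 32 (G/C), 36 (G/A), 39 (T/A).
p = 9/39 = 0.230769.
d = −0.75 · ln(1 − (4/3)·0.230769) = −0.75 · ln(0.692308) = −0.75 · (-0.367724) = 0.2758.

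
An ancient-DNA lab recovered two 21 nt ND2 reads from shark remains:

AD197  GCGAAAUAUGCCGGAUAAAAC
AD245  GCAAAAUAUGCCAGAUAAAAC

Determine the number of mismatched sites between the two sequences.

The sequences differ at positions 3 (G/A), 13 (G/A).
That gives 2 mismatches out of 21 aligned sites, so the Hamming distance is 2.

2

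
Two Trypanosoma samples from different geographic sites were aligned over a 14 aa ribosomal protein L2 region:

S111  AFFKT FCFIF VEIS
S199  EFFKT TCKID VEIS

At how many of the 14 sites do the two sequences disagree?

The sequences differ at positions 1 (A/E), 6 (F/T), 8 (F/K), 10 (F/D).
That gives 4 mismatches out of 14 aligned sites, so the Hamming distance is 4.

4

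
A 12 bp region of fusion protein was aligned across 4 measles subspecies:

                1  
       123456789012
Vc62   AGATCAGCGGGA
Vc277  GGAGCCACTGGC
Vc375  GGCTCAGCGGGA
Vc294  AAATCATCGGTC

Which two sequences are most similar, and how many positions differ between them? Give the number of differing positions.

Pairwise Hamming distances:
  Vc62 vs Vc277: 6
  Vc62 vs Vc375: 2
  Vc62 vs Vc294: 4
  Vc277 vs Vc375: 6
  Vc277 vs Vc294: 7
  Vc375 vs Vc294: 6
The smallest is 2, between Vc62 and Vc375.

2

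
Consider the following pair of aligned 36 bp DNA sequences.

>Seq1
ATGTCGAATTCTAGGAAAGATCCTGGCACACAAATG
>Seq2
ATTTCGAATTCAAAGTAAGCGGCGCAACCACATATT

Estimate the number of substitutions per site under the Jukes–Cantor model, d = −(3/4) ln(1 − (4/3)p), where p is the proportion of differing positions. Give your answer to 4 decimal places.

0.5482

Mismatches occur at site 3 (G↔T), site 12 (T↔A), site 14 (G↔A), site 16 (A↔T), site 20 (A↔C), site 21 (T↔G), site 22 (C↔G), site 24 (T↔G), site 25 (G↔C), site 26 (G↔A), site 27 (C↔A), site 28 (A↔C), site 33 (A↔T), site 36 (G↔T).
p = 14/36 = 0.388889.
d = −0.75 · ln(1 − (4/3)·0.388889) = −0.75 · ln(0.481481) = −0.75 · (-0.730889) = 0.5482.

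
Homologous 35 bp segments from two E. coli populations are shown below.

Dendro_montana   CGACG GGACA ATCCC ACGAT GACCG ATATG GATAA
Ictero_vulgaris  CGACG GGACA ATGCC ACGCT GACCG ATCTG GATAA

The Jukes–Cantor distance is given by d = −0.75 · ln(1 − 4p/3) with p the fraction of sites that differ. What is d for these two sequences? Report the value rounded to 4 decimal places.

0.0910

The sequences differ at positions 13 (C/G), 19 (A/C), 28 (A/C).
p = 3/35 = 0.085714.
d = −0.75 · ln(1 − (4/3)·0.085714) = −0.75 · ln(0.885715) = −0.75 · (-0.121360) = 0.0910.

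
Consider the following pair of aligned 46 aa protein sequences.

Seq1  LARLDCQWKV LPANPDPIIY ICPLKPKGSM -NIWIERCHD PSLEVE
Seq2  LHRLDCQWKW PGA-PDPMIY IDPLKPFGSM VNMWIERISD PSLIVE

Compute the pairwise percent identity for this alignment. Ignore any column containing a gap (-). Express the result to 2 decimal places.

75.00%

Excluding the 2 gap columns leaves 44 comparable sites.
The sequences differ at positions 2 (A/H), 10 (V/W), 11 (L/P), 12 (P/G), 18 (I/M), 22 (C/D), 27 (K/F), 33 (I/M), 38 (C/I), 39 (H/S), 44 (E/I).
33 of the 44 comparable sites match, so the percent identity is 33/44 × 100 = 75.00%.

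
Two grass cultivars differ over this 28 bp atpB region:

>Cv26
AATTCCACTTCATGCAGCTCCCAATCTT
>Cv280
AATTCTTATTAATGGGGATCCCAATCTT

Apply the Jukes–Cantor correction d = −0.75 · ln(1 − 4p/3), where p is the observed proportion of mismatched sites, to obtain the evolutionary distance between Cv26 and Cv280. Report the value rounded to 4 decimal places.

0.3041

The sequences differ at positions 6 (C/T), 7 (A/T), 8 (C/A), 11 (C/A), 15 (C/G), 16 (A/G), 18 (C/A).
p = 7/28 = 0.250000.
d = −0.75 · ln(1 − (4/3)·0.250000) = −0.75 · ln(0.666667) = −0.75 · (-0.405465) = 0.3041.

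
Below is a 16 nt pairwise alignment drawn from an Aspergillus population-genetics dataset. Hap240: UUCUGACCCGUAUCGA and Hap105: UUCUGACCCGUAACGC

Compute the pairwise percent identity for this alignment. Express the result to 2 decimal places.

Mismatches occur at site 13 (U↔A), site 16 (A↔C).
14 of the 16 sites match, so the percent identity is 14/16 × 100 = 87.50%.

87.50%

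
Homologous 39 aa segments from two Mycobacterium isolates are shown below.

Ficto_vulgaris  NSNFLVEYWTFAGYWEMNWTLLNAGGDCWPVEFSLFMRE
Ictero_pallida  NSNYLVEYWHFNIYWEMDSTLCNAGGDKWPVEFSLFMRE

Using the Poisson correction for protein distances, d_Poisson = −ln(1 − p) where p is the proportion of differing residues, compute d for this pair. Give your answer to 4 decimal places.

Differing sites — 4:F/Y; 10:T/H; 12:A/N; 13:G/I; 18:N/D; 19:W/S; 22:L/C; 28:C/K.
p = 8/39 = 0.205128.
d = −ln(1 − 0.205128) = −ln(0.794872) = 0.2296.

0.2296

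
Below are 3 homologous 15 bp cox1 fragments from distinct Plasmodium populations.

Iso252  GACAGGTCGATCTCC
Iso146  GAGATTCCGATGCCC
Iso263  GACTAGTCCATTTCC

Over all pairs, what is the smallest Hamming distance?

Pairwise Hamming distances:
  Iso252 vs Iso146: 6
  Iso252 vs Iso263: 4
  Iso146 vs Iso263: 8
The smallest is 4, between Iso252 and Iso263.

4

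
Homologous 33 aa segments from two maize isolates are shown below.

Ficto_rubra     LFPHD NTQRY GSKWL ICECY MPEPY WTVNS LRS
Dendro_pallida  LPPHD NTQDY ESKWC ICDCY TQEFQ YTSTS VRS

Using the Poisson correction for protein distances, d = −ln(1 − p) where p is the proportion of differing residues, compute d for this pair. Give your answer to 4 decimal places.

0.5008

Differing sites — 2:F/P; 9:R/D; 11:G/E; 15:L/C; 18:E/D; 21:M/T; 22:P/Q; 24:P/F; 25:Y/Q; 26:W/Y; 28:V/S; 29:N/T; 31:L/V.
p = 13/33 = 0.393939.
d = −ln(1 − 0.393939) = −ln(0.606061) = 0.5008.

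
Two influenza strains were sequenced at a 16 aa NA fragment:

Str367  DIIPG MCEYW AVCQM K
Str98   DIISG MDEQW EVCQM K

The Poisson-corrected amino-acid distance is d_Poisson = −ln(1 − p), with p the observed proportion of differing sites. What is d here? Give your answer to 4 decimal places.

The sequences differ at positions 4 (P/S), 7 (C/D), 9 (Y/Q), 11 (A/E).
p = 4/16 = 0.250000.
d = −ln(1 − 0.250000) = −ln(0.750000) = 0.2877.

0.2877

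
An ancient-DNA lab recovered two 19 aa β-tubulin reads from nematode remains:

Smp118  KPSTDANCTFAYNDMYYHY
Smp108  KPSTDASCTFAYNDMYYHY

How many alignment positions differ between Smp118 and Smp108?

1

A single mismatch occurs at site 7 (N/S).
That gives 1 mismatch out of 19 aligned sites, so the Hamming distance is 1.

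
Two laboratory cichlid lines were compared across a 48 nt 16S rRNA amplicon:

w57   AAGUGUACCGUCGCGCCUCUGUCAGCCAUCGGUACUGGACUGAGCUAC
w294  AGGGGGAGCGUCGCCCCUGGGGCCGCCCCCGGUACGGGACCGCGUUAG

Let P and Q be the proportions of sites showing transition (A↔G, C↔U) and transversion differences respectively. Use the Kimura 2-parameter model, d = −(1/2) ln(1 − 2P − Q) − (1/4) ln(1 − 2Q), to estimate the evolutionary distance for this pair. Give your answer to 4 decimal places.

0.4428

The sequences differ at positions 2 (A/G, transition), 4 (U/G, transversion), 6 (U/G, transversion), 8 (C/G, transversion), 15 (G/C, transversion), 19 (C/G, transversion), 20 (U/G, transversion), 22 (U/G, transversion), 24 (A/C, transversion), 28 (A/C, transversion), 29 (U/C, transition), 36 (U/G, transversion), 41 (U/C, transition), 43 (A/C, transversion), 45 (C/U, transition), 48 (C/G, transversion).
Of the 16 differences, 4 transitions and 12 transversions over 48 sites: P = 4/48 = 0.083333, Q = 12/48 = 0.250000.
d = −0.5·ln(0.583334) − 0.25·ln(0.500000) = −0.5·(-0.538995) − 0.25·(-0.693147) = 0.4428.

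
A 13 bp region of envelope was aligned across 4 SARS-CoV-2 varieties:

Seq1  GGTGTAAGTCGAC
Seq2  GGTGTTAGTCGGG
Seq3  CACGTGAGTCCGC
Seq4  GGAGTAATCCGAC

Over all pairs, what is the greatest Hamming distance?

8

Pairwise Hamming distances:
  Seq1 vs Seq2: 3
  Seq1 vs Seq3: 6
  Seq1 vs Seq4: 3
  Seq2 vs Seq3: 6
  Seq2 vs Seq4: 6
  Seq3 vs Seq4: 8
The largest is 8, between Seq3 and Seq4.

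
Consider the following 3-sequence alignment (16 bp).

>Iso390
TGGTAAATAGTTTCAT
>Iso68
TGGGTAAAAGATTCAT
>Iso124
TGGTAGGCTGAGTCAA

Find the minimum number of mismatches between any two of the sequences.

Pairwise Hamming distances:
  Iso390 vs Iso68: 4
  Iso390 vs Iso124: 7
  Iso68 vs Iso124: 8
The smallest is 4, between Iso390 and Iso68.

4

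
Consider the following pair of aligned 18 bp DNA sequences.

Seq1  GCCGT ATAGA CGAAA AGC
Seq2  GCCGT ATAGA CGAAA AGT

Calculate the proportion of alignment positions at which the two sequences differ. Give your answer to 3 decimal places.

0.056

Differing sites — 18:C/T.
There are 1 differences over 18 sites, so p = 1/18 = 0.056.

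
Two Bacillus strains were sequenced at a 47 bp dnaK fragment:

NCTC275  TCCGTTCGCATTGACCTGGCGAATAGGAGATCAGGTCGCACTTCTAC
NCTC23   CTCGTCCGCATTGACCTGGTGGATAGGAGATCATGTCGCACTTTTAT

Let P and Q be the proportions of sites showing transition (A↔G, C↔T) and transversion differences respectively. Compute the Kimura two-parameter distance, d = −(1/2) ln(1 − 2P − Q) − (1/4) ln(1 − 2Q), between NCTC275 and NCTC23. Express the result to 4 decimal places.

0.2031

Mismatches occur at site 1 (T↔C, transition), site 2 (C↔T, transition), site 6 (T↔C, transition), site 20 (C↔T, transition), site 22 (A↔G, transition), site 34 (G↔T, transversion), site 44 (C↔T, transition), site 47 (C↔T, transition).
Of the 8 differences, 7 transitions and 1 transversion over 47 sites: P = 7/47 = 0.148936, Q = 1/47 = 0.021277.
d = −0.5·ln(0.680851) − 0.25·ln(0.957446) = −0.5·(-0.384412) − 0.25·(-0.043486) = 0.2031.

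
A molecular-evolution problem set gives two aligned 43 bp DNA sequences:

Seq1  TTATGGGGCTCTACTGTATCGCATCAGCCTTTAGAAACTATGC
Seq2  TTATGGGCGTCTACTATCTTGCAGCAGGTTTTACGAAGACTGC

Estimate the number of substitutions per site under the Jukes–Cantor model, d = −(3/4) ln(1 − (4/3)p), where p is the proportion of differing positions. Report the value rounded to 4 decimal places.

Mismatches occur at site 8 (G↔C), site 9 (C↔G), site 16 (G↔A), site 18 (A↔C), site 20 (C↔T), site 24 (T↔G), site 28 (C↔G), site 29 (C↔T), site 34 (G↔C), site 35 (A↔G), site 38 (C↔G), site 39 (T↔A), site 40 (A↔C).
p = 13/43 = 0.302326.
d = −0.75 · ln(1 − (4/3)·0.302326) = −0.75 · ln(0.596899) = −0.75 · (-0.516007) = 0.3870.

0.3870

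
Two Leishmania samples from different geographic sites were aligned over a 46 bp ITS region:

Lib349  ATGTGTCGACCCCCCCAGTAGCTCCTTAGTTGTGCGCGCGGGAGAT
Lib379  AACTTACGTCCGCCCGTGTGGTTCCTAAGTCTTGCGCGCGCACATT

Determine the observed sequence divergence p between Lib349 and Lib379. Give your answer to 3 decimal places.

0.391

Differing sites — 2:T/A; 3:G/C; 5:G/T; 6:T/A; 9:A/T; 12:C/G; 16:C/G; 17:A/T; 20:A/G; 22:C/T; 27:T/A; 31:T/C; 32:G/T; 41:G/C; 42:G/A; 43:A/C; 44:G/A; 45:A/T.
There are 18 differences over 46 sites, so p = 18/46 = 0.391.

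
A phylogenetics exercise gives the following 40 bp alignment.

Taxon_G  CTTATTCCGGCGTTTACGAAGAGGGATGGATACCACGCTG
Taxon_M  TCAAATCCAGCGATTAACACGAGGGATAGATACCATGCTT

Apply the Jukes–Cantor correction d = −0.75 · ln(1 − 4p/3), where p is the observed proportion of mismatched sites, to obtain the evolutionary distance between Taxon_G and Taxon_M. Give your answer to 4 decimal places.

0.3831

The sequences differ at positions 1 (C/T), 2 (T/C), 3 (T/A), 5 (T/A), 9 (G/A), 13 (T/A), 17 (C/A), 18 (G/C), 20 (A/C), 28 (G/A), 36 (C/T), 40 (G/T).
p = 12/40 = 0.300000.
d = −0.75 · ln(1 − (4/3)·0.300000) = −0.75 · ln(0.600000) = −0.75 · (-0.510826) = 0.3831.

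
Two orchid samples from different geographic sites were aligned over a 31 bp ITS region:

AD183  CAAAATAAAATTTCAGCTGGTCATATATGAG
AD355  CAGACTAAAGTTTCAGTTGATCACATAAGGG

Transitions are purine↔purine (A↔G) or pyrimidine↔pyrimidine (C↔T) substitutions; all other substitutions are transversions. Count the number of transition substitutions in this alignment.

Differing sites — 3:A/G (Ti); 5:A/C (Tv); 10:A/G (Ti); 17:C/T (Ti); 20:G/A (Ti); 24:T/C (Ti); 28:T/A (Tv); 30:A/G (Ti).
Of the 8 differences, 6 transitions and 2 transversions, so the answer is 6.

6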